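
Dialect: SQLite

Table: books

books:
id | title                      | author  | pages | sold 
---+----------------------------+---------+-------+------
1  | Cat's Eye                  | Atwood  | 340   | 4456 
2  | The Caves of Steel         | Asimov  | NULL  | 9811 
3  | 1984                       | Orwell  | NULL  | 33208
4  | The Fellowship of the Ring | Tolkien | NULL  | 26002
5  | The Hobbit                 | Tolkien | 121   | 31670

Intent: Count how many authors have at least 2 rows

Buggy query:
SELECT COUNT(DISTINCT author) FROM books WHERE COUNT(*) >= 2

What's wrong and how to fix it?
Bug: WHERE filters individual rows, not groups, so a group-level COUNT is invalid there

Fix: Use a subquery that GROUPs and filters with HAVING, then count its rows

Corrected query:
SELECT COUNT(*) FROM (SELECT author FROM books GROUP BY author HAVING COUNT(*) >= 2)

Result:
COUNT(*)
--------
1       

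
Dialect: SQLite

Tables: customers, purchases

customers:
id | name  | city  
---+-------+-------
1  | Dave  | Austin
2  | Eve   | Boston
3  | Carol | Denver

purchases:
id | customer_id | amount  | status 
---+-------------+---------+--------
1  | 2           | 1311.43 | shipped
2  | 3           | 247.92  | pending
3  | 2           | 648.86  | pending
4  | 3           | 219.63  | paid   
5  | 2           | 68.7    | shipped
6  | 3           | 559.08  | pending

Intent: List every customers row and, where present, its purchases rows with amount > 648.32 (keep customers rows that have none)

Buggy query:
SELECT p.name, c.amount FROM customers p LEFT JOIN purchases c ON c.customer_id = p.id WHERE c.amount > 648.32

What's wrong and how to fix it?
Bug: Filtering c.amount in WHERE discards the NULL rows produced by LEFT JOIN, turning it into an inner join

Fix: Put 'c.amount > 648.32' in the JOIN's ON clause instead of WHERE

Corrected query:
SELECT p.name, c.amount FROM customers p LEFT JOIN purchases c ON c.customer_id = p.id AND c.amount > 648.32

Result:
name  | amount 
------+--------
Dave  | NULL   
Eve   | 648.86 
Eve   | 1311.43
Carol | NULL   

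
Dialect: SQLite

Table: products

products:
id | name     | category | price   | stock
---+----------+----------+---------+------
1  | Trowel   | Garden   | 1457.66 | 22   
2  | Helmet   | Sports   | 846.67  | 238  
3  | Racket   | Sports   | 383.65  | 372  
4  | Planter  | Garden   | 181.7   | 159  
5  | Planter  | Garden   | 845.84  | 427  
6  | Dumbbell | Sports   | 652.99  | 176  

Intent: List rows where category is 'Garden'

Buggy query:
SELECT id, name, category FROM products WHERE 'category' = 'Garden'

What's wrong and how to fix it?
Bug: Single quotes denote string literals in SQL; the column name is being compared as a constant string

Fix: Remove the quotes around the column name (or use double quotes for an identifier)

Corrected query:
SELECT id, name, category FROM products WHERE category = 'Garden'

Result:
id | name    | category
---+---------+---------
1  | Trowel  | Garden  
4  | Planter | Garden  
5  | Planter | Garden  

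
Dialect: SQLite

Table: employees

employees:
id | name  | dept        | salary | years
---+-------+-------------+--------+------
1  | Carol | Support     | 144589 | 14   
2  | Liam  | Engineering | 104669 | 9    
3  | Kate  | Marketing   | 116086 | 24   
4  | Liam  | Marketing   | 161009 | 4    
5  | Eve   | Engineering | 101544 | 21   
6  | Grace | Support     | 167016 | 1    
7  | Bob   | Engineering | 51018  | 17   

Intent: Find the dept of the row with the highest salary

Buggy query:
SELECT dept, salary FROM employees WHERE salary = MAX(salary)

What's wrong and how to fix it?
Bug: WHERE is evaluated per row; an aggregate over the whole table isn't defined there

Fix: Use a subquery: WHERE salary = (SELECT MAX(salary) FROM employees)

Corrected query:
SELECT dept, salary FROM employees WHERE salary = (SELECT MAX(salary) FROM employees)

Result:
dept    | salary
--------+-------
Support | 167016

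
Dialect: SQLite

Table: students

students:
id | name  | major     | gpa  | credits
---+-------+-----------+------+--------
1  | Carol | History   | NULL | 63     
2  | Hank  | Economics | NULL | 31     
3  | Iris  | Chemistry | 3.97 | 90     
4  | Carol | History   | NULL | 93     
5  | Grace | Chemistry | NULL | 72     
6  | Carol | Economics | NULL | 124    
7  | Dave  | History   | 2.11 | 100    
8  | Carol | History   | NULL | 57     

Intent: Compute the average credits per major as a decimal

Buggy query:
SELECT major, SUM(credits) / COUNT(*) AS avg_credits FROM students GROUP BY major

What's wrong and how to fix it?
Bug: Both operands are integers, so '/' performs integer division and truncates

Fix: Multiply by 1.0 (or CAST to REAL) to force floating-point division

Corrected query:
SELECT major, SUM(credits) * 1.0 / COUNT(*) AS avg_credits FROM students GROUP BY major

Result:
major     | avg_credits
----------+------------
Chemistry | 81         
Economics | 77.5       
History   | 78.25      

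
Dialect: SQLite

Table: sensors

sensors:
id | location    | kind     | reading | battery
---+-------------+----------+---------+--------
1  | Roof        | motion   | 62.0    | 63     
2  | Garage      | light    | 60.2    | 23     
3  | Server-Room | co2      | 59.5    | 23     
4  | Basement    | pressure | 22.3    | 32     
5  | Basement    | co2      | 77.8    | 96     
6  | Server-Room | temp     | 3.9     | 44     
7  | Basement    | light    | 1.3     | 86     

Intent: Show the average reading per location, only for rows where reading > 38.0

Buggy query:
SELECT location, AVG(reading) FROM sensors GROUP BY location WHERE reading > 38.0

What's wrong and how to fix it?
Bug: Row-level WHERE must come before GROUP BY in the clause order

Fix: Move the WHERE clause before GROUP BY

Corrected query:
SELECT location, AVG(reading) FROM sensors WHERE reading > 38.0 GROUP BY location

Result:
location    | AVG(reading)
------------+-------------
Basement    | 77.8        
Garage      | 60.2        
Roof        | 62          
Server-Room | 59.5        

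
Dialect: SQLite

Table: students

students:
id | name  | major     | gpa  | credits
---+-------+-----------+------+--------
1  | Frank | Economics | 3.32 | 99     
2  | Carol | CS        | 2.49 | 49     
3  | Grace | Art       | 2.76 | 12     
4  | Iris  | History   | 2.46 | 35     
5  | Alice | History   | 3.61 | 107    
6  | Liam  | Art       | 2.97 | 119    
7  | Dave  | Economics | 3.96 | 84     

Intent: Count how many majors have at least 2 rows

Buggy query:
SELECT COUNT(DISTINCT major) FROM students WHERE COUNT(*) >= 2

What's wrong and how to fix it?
Bug: WHERE filters individual rows, not groups, so a group-level COUNT is invalid there

Fix: Use a subquery that GROUPs and filters with HAVING, then count its rows

Corrected query:
SELECT COUNT(*) FROM (SELECT major FROM students GROUP BY major HAVING COUNT(*) >= 2)

Result:
COUNT(*)
--------
3       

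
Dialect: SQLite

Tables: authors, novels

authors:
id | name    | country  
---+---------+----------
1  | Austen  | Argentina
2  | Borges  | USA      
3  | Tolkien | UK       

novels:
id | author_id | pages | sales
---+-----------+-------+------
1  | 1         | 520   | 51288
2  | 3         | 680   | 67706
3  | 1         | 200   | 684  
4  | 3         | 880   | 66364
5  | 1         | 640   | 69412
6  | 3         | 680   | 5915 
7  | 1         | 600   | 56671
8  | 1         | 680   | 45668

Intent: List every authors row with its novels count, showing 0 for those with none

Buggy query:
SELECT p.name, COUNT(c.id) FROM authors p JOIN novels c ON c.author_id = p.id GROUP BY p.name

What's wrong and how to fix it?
Bug: An inner join excludes parents with zero children

Fix: Switch to LEFT JOIN to retain unmatched parent rows

Corrected query:
SELECT p.name, COUNT(c.id) FROM authors p LEFT JOIN novels c ON c.author_id = p.id GROUP BY p.name

Result:
name    | COUNT(c.id)
--------+------------
Austen  | 5          
Borges  | 0          
Tolkien | 3          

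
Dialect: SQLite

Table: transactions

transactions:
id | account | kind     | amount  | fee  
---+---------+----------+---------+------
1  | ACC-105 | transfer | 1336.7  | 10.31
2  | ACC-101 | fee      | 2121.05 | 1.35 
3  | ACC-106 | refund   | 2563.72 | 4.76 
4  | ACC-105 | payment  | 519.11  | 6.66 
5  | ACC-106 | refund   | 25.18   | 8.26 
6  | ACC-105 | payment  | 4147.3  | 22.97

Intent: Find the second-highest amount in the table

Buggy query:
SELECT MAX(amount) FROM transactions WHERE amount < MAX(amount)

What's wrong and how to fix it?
Bug: The inner MAX is an aggregate inside WHERE, which is not allowed

Fix: Compute the overall MAX in a subquery, then take MAX of rows below it

Corrected query:
SELECT MAX(amount) FROM transactions WHERE amount < (SELECT MAX(amount) FROM transactions)

Result:
MAX(amount)
-----------
2563.72    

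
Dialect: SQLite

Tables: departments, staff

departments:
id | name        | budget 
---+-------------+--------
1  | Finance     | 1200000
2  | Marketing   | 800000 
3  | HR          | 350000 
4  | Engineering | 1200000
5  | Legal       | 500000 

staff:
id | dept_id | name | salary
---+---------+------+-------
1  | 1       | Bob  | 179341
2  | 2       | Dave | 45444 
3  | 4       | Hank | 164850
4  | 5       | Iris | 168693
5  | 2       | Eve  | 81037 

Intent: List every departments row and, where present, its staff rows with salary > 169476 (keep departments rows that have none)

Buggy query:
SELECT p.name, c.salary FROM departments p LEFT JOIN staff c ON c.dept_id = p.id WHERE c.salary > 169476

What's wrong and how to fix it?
Bug: Filtering c.salary in WHERE discards the NULL rows produced by LEFT JOIN, turning it into an inner join

Fix: Move the right-table condition into the ON clause so unmatched parents are kept

Corrected query:
SELECT p.name, c.salary FROM departments p LEFT JOIN staff c ON c.dept_id = p.id AND c.salary > 169476

Result:
name        | salary
------------+-------
Finance     | 179341
Marketing   | NULL  
HR          | NULL  
Engineering | NULL  
Legal       | NULL  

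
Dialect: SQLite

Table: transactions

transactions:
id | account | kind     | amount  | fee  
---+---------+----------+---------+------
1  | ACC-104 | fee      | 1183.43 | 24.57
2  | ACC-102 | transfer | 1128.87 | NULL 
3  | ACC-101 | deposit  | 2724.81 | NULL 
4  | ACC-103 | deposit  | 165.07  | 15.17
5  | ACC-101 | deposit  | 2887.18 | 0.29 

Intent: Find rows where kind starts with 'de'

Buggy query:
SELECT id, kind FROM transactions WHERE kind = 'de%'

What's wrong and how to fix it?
Bug: Wildcards only work with LIKE; '=' treats '%' as a literal character

Fix: Use LIKE for wildcard pattern matching

Corrected query:
SELECT id, kind FROM transactions WHERE kind LIKE 'de%'

Result:
id | kind   
---+--------
3  | deposit
4  | deposit
5  | deposit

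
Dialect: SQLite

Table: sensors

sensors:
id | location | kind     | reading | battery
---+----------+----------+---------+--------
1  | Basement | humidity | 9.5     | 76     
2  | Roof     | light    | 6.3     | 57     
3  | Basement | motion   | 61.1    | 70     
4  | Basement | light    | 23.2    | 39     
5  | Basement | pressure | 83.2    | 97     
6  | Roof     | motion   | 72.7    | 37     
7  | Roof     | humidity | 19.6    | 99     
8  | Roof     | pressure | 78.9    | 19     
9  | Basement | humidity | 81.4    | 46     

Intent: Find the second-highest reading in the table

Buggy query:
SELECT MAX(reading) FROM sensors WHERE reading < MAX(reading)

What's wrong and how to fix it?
Bug: The inner MAX is an aggregate inside WHERE, which is not allowed

Fix: Compute the overall MAX in a subquery, then take MAX of rows below it

Corrected query:
SELECT MAX(reading) FROM sensors WHERE reading < (SELECT MAX(reading) FROM sensors)

Result:
MAX(reading)
------------
81.4        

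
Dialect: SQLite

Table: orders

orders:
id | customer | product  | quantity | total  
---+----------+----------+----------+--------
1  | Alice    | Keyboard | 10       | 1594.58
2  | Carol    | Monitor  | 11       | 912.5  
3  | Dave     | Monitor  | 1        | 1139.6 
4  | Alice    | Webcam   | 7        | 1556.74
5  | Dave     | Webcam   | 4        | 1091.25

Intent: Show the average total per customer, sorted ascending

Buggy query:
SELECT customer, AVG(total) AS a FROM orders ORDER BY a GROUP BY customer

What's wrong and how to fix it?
Bug: GROUP BY must precede ORDER BY

Fix: Move ORDER BY to the end, after GROUP BY

Corrected query:
SELECT customer, AVG(total) AS a FROM orders GROUP BY customer ORDER BY a

Result:
customer | a       
---------+---------
Carol    | 912.5   
Dave     | 1115.425
Alice    | 1575.66 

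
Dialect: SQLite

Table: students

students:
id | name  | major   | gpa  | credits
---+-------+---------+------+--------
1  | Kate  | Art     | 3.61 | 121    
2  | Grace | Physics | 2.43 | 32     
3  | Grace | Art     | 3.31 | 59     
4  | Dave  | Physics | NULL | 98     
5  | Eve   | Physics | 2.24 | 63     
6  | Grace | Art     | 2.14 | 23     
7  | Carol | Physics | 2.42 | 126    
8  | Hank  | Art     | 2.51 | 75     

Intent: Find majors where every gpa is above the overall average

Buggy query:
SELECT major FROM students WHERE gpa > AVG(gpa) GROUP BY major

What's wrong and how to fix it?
Bug: AVG() is an aggregate; it can't sit directly in WHERE

Fix: Use a subquery for AVG and a HAVING MIN(...) filter so the condition holds for every row in the group

Corrected query:
SELECT major FROM students GROUP BY major HAVING MIN(gpa) > (SELECT AVG(gpa) FROM students)

Result:
(no rows)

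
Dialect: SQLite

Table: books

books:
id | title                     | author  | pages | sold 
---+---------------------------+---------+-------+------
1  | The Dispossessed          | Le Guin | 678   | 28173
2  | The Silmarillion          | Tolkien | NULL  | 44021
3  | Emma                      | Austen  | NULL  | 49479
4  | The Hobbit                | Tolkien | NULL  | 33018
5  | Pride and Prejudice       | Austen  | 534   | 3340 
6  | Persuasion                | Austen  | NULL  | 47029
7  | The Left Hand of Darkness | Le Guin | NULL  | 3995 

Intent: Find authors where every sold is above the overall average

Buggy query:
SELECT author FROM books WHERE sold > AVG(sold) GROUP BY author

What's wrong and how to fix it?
Bug: WHERE evaluates per row before aggregation, so AVG() is unavailable

Fix: Use a subquery for AVG and a HAVING MIN(...) filter so the condition holds for every row in the group

Corrected query:
SELECT author FROM books GROUP BY author HAVING MIN(sold) > (SELECT AVG(sold) FROM books)

Result:
author 
-------
Tolkien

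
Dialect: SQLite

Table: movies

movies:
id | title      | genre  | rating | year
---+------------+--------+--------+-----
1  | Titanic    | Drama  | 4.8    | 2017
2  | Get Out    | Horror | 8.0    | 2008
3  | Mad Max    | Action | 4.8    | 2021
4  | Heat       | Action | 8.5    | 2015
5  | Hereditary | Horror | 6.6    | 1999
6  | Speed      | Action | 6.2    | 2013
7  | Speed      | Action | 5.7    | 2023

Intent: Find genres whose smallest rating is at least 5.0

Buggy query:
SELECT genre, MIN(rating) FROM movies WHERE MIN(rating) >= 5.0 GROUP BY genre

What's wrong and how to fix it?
Bug: MIN() in WHERE is a misuse of aggregate

Fix: Use HAVING for the per-group MIN condition

Corrected query:
SELECT genre, MIN(rating) FROM movies GROUP BY genre HAVING MIN(rating) >= 5.0

Result:
genre  | MIN(rating)
-------+------------
Horror | 6.6        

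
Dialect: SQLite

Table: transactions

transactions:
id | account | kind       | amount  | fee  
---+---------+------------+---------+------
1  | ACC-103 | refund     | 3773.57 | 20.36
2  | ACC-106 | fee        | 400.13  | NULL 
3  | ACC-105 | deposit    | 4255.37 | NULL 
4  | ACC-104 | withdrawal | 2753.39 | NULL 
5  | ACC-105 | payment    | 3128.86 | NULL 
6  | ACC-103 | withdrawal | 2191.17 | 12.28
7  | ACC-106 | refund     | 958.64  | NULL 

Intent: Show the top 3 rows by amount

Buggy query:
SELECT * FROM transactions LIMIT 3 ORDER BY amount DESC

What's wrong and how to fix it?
Bug: ORDER BY cannot follow LIMIT; LIMIT is the final clause

Fix: Sort with ORDER BY, then apply LIMIT

Corrected query:
SELECT * FROM transactions ORDER BY amount DESC LIMIT 3

Result:
id | account | kind    | amount  | fee  
---+---------+---------+---------+------
3  | ACC-105 | deposit | 4255.37 | NULL 
1  | ACC-103 | refund  | 3773.57 | 20.36
5  | ACC-105 | payment | 3128.86 | NULL 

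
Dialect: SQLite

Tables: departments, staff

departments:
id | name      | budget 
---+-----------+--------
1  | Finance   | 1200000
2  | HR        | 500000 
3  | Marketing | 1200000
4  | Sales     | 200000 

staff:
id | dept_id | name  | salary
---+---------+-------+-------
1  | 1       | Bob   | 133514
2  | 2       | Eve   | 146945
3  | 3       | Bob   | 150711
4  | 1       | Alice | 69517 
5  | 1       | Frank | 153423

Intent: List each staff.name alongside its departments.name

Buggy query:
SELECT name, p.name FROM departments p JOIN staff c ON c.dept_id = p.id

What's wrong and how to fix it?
Bug: Both tables have a 'name' column; the unqualified reference is ambiguous

Fix: Qualify the column with its table alias (c.name)

Corrected query:
SELECT c.name, p.name FROM departments p JOIN staff c ON c.dept_id = p.id

Result:
name  | name     
------+----------
Bob   | Finance  
Eve   | HR       
Bob   | Marketing
Alice | Finance  
Frank | Finance  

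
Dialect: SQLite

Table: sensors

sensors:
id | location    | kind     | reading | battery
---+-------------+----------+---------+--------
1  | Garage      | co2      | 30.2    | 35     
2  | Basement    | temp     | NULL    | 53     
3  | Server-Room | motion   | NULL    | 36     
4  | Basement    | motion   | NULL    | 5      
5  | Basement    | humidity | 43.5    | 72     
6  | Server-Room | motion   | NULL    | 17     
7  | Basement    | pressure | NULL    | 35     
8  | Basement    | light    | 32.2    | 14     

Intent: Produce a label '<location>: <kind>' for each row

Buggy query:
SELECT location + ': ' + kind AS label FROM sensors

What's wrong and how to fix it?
Bug: '+' is numeric addition; on text columns SQLite converts them to 0 instead of concatenating

Fix: Use the || operator for string concatenation

Corrected query:
SELECT location || ': ' || kind AS label FROM sensors

Result:
label              
-------------------
Garage: co2        
Basement: temp     
Server-Room: motion
Basement: motion   
Basement: humidity 
Server-Room: motion
Basement: pressure 
Basement: light    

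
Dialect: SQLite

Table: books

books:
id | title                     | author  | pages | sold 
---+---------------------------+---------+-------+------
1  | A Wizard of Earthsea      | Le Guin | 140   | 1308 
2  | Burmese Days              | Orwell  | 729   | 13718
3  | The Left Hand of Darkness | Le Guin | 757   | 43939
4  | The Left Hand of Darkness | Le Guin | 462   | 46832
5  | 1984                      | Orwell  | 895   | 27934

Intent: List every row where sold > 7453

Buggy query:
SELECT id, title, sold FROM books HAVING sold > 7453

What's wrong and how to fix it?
Bug: This is a non-aggregate query (no GROUP BY, no aggregates), so in SQLite the HAVING clause is invalid here; a row-level condition belongs in WHERE

Fix: Replace HAVING with WHERE since the condition applies to individual rows

Corrected query:
SELECT id, title, sold FROM books WHERE sold > 7453

Result:
id | title                     | sold 
---+---------------------------+------
2  | Burmese Days              | 13718
3  | The Left Hand of Darkness | 43939
4  | The Left Hand of Darkness | 46832
5  | 1984                      | 27934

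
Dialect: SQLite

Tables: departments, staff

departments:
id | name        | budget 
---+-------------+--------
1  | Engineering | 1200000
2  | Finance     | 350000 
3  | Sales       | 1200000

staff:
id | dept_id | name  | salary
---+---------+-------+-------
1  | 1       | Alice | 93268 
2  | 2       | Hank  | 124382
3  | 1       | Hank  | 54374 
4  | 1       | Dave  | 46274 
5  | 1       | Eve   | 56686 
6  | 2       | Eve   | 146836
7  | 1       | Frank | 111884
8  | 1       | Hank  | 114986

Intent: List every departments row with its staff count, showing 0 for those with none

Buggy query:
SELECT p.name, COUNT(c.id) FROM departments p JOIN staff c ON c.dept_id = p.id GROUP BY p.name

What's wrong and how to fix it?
Bug: INNER JOIN drops departments rows that have no matching staff rows

Fix: Use LEFT JOIN so parents without children still appear (COUNT(c.id) gives 0)

Corrected query:
SELECT p.name, COUNT(c.id) FROM departments p LEFT JOIN staff c ON c.dept_id = p.id GROUP BY p.name

Result:
name        | COUNT(c.id)
------------+------------
Engineering | 6          
Finance     | 2          
Sales       | 0          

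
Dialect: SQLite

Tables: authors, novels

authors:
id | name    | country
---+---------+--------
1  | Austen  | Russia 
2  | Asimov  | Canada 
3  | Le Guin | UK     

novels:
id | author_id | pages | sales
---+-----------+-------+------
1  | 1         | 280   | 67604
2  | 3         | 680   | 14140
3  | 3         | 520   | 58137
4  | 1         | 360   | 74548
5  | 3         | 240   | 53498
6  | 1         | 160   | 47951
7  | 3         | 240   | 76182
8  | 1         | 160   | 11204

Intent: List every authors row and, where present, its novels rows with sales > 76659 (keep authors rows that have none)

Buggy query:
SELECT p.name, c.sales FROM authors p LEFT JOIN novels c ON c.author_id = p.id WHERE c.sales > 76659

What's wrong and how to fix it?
Bug: Filtering c.sales in WHERE discards the NULL rows produced by LEFT JOIN, turning it into an inner join

Fix: Move the right-table condition into the ON clause so unmatched parents are kept

Corrected query:
SELECT p.name, c.sales FROM authors p LEFT JOIN novels c ON c.author_id = p.id AND c.sales > 76659

Result:
name    | sales
--------+------
Austen  | NULL 
Asimov  | NULL 
Le Guin | NULL 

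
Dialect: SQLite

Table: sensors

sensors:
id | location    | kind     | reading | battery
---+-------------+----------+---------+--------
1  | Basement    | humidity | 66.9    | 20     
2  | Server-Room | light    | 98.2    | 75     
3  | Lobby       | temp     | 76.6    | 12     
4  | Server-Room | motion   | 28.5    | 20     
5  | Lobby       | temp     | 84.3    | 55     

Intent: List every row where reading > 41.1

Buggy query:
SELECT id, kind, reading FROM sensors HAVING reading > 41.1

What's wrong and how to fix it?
Bug: HAVING filters the output of aggregation, but this query has no GROUP BY and no aggregate functions, so SQLite rejects it (HAVING clause on a non-aggregate query); the condition here is per row

Fix: Replace HAVING with WHERE since the condition applies to individual rows

Corrected query:
SELECT id, kind, reading FROM sensors WHERE reading > 41.1

Result:
id | kind     | reading
---+----------+--------
1  | humidity | 66.9   
2  | light    | 98.2   
3  | temp     | 76.6   
5  | temp     | 84.3   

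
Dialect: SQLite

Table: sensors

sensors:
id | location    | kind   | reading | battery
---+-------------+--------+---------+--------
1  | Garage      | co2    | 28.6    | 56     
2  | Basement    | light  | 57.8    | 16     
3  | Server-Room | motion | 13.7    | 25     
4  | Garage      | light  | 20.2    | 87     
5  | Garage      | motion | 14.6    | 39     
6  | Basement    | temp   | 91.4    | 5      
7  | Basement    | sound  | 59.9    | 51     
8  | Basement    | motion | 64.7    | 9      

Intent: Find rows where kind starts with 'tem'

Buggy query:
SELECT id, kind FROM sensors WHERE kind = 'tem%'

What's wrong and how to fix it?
Bug: Wildcards only work with LIKE; '=' treats '%' as a literal character

Fix: Replace '=' with LIKE so 'tem%' is treated as a pattern

Corrected query:
SELECT id, kind FROM sensors WHERE kind LIKE 'tem%'

Result:
id | kind
---+-----
6  | temp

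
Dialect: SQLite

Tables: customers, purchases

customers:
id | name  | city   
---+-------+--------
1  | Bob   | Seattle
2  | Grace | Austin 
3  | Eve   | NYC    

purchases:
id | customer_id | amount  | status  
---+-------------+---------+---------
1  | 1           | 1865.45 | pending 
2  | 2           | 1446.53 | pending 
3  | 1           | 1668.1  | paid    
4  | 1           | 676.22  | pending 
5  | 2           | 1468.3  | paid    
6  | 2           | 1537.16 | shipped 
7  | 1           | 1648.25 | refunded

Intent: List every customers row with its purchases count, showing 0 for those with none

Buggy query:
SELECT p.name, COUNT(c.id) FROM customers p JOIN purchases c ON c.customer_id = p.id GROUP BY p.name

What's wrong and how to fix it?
Bug: An inner join excludes parents with zero children

Fix: Switch to LEFT JOIN to retain unmatched parent rows

Corrected query:
SELECT p.name, COUNT(c.id) FROM customers p LEFT JOIN purchases c ON c.customer_id = p.id GROUP BY p.name

Result:
name  | COUNT(c.id)
------+------------
Bob   | 4          
Eve   | 0          
Grace | 3          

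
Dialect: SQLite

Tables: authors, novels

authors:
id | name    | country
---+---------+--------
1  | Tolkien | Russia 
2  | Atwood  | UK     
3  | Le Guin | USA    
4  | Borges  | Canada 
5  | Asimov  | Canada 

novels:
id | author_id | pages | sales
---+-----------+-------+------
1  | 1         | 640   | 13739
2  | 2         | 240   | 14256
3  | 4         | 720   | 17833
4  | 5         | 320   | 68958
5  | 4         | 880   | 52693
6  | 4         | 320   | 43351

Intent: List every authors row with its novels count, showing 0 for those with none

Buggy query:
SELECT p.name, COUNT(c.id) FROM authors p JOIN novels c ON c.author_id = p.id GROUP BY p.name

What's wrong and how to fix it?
Bug: INNER JOIN drops authors rows that have no matching novels rows

Fix: Switch to LEFT JOIN to retain unmatched parent rows

Corrected query:
SELECT p.name, COUNT(c.id) FROM authors p LEFT JOIN novels c ON c.author_id = p.id GROUP BY p.name

Result:
name    | COUNT(c.id)
--------+------------
Asimov  | 1          
Atwood  | 1          
Borges  | 3          
Le Guin | 0          
Tolkien | 1          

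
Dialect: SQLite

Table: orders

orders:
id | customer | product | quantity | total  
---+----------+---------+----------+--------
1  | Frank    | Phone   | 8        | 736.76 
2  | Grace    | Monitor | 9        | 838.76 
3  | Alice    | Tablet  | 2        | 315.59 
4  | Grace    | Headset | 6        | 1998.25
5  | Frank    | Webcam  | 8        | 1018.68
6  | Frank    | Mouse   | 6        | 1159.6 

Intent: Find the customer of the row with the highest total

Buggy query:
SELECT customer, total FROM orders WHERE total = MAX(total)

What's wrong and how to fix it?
Bug: WHERE is evaluated per row; an aggregate over the whole table isn't defined there

Fix: Wrap MAX in a scalar subquery so WHERE compares against a single value

Corrected query:
SELECT customer, total FROM orders WHERE total = (SELECT MAX(total) FROM orders)

Result:
customer | total  
---------+--------
Grace    | 1998.25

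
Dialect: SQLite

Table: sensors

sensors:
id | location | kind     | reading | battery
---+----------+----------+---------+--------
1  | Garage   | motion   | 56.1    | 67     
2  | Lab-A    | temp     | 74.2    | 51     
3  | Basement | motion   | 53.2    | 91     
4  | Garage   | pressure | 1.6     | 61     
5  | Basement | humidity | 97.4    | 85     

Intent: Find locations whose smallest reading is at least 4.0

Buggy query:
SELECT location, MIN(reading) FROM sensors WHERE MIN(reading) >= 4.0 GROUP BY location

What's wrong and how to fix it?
Bug: MIN() in WHERE is a misuse of aggregate

Fix: Replace WHERE with HAVING after the GROUP BY

Corrected query:
SELECT location, MIN(reading) FROM sensors GROUP BY location HAVING MIN(reading) >= 4.0

Result:
location | MIN(reading)
---------+-------------
Basement | 53.2        
Lab-A    | 74.2        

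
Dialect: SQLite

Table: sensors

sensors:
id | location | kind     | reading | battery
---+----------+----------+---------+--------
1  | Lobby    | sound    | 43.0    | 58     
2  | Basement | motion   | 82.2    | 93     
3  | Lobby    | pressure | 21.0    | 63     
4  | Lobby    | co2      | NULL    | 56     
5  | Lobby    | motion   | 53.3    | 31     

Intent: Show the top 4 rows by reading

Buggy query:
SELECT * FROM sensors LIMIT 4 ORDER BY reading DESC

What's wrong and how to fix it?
Bug: ORDER BY cannot follow LIMIT; LIMIT is the final clause

Fix: Sort with ORDER BY, then apply LIMIT

Corrected query:
SELECT * FROM sensors ORDER BY reading DESC LIMIT 4

Result:
id | location | kind     | reading | battery
---+----------+----------+---------+--------
2  | Basement | motion   | 82.2    | 93     
5  | Lobby    | motion   | 53.3    | 31     
1  | Lobby    | sound    | 43      | 58     
3  | Lobby    | pressure | 21      | 63     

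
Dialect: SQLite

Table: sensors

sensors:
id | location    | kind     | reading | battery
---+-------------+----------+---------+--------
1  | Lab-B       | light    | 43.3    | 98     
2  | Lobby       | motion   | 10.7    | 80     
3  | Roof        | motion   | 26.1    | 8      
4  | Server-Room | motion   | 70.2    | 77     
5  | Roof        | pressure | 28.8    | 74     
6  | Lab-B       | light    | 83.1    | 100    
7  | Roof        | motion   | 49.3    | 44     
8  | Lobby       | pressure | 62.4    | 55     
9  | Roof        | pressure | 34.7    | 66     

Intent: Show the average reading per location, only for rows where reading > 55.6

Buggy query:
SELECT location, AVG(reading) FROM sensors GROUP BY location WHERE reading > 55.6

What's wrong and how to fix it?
Bug: WHERE cannot follow GROUP BY

Fix: Move the WHERE clause before GROUP BY

Corrected query:
SELECT location, AVG(reading) FROM sensors WHERE reading > 55.6 GROUP BY location

Result:
location    | AVG(reading)
------------+-------------
Lab-B       | 83.1        
Lobby       | 62.4        
Server-Room | 70.2        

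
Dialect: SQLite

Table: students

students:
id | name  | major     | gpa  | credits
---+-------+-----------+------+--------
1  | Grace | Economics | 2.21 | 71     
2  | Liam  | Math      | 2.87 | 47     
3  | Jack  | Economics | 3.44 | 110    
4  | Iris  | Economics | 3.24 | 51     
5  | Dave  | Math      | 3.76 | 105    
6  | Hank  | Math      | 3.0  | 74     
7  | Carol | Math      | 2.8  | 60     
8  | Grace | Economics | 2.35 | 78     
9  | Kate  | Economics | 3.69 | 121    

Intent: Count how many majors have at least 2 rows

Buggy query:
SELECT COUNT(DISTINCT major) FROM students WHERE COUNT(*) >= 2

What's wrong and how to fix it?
Bug: WHERE filters individual rows, not groups, so a group-level COUNT is invalid there

Fix: Use a subquery that GROUPs and filters with HAVING, then count its rows

Corrected query:
SELECT COUNT(*) FROM (SELECT major FROM students GROUP BY major HAVING COUNT(*) >= 2)

Result:
COUNT(*)
--------
2       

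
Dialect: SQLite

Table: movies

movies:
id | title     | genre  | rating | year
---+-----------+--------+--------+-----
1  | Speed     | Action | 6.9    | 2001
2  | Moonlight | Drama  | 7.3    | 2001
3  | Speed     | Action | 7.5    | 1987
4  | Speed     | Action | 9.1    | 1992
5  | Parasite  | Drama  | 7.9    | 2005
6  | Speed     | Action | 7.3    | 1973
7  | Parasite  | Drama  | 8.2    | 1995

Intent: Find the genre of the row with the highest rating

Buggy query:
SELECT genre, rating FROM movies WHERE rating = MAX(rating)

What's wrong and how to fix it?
Bug: WHERE is evaluated per row; an aggregate over the whole table isn't defined there

Fix: Wrap MAX in a scalar subquery so WHERE compares against a single value

Corrected query:
SELECT genre, rating FROM movies WHERE rating = (SELECT MAX(rating) FROM movies)

Result:
genre  | rating
-------+-------
Action | 9.1   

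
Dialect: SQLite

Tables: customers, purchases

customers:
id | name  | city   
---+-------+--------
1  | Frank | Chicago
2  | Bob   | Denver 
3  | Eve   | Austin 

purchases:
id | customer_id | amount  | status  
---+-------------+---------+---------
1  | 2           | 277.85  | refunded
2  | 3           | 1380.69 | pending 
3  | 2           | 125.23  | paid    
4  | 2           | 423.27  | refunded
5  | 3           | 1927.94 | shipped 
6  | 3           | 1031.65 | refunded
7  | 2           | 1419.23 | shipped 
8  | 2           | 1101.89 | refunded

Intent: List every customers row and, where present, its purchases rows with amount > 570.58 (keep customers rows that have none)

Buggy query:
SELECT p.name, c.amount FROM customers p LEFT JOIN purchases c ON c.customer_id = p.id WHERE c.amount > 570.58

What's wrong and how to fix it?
Bug: Filtering c.amount in WHERE discards the NULL rows produced by LEFT JOIN, turning it into an inner join

Fix: Move the right-table condition into the ON clause so unmatched parents are kept

Corrected query:
SELECT p.name, c.amount FROM customers p LEFT JOIN purchases c ON c.customer_id = p.id AND c.amount > 570.58

Result:
name  | amount 
------+--------
Frank | NULL   
Bob   | 1101.89
Bob   | 1419.23
Eve   | 1031.65
Eve   | 1380.69
Eve   | 1927.94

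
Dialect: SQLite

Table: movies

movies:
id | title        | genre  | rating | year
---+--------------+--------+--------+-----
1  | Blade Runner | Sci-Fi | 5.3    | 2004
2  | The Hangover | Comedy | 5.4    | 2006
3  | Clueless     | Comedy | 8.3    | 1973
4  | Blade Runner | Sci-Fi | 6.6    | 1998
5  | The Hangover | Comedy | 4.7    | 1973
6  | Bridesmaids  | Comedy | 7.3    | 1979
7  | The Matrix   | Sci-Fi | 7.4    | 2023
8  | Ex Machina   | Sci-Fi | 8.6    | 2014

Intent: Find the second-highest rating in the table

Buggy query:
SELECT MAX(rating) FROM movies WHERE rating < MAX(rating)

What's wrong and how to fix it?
Bug: MAX(rating) on the right of the comparison is an aggregate-in-WHERE error

Fix: Compute the overall MAX in a subquery, then take MAX of rows below it

Corrected query:
SELECT MAX(rating) FROM movies WHERE rating < (SELECT MAX(rating) FROM movies)

Result:
MAX(rating)
-----------
8.3        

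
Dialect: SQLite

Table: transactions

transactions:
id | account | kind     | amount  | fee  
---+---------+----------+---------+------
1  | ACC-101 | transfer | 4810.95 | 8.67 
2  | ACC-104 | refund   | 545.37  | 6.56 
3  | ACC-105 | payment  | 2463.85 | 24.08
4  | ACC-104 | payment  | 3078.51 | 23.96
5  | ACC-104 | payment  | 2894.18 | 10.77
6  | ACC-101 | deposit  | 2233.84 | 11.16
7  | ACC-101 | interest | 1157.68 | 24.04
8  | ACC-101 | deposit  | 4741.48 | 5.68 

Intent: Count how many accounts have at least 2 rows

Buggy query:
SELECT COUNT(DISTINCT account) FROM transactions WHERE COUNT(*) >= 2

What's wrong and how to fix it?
Bug: COUNT(*) cannot appear in WHERE; the per-group count doesn't exist yet

Fix: Use a subquery that GROUPs and filters with HAVING, then count its rows

Corrected query:
SELECT COUNT(*) FROM (SELECT account FROM transactions GROUP BY account HAVING COUNT(*) >= 2)

Result:
COUNT(*)
--------
2       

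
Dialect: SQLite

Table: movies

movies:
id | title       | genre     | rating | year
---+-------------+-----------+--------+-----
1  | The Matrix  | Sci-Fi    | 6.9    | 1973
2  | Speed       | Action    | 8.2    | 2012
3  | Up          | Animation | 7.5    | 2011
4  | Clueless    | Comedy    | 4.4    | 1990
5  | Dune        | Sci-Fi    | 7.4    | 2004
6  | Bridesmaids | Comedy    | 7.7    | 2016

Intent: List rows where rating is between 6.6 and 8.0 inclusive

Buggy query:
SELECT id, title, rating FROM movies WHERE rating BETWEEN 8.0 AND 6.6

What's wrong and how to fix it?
Bug: The bounds are reversed; BETWEEN a AND b requires a <= b to match anything

Fix: Swap the bounds so the smaller value comes first

Corrected query:
SELECT id, title, rating FROM movies WHERE rating BETWEEN 6.6 AND 8.0

Result:
id | title       | rating
---+-------------+-------
1  | The Matrix  | 6.9   
3  | Up          | 7.5   
5  | Dune        | 7.4   
6  | Bridesmaids | 7.7   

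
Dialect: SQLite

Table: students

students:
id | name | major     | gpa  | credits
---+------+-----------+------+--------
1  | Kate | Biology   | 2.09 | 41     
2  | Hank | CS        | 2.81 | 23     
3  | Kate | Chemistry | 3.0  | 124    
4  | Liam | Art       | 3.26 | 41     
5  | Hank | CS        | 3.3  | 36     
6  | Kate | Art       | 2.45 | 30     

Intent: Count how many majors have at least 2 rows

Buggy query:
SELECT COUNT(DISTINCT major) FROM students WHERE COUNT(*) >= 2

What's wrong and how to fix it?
Bug: WHERE filters individual rows, not groups, so a group-level COUNT is invalid there

Fix: Group first with HAVING COUNT(*) >= 2, then COUNT the resulting groups

Corrected query:
SELECT COUNT(*) FROM (SELECT major FROM students GROUP BY major HAVING COUNT(*) >= 2)

Result:
COUNT(*)
--------
2       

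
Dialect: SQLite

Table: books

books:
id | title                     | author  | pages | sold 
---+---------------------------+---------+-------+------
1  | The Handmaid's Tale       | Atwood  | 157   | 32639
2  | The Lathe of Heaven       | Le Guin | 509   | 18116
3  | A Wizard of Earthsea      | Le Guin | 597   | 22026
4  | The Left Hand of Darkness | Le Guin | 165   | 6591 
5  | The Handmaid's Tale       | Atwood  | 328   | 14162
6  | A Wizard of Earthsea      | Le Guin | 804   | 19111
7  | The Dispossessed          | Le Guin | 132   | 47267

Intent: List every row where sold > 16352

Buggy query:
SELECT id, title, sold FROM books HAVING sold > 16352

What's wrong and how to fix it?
Bug: This is a non-aggregate query (no GROUP BY, no aggregates), so in SQLite the HAVING clause is invalid here; a row-level condition belongs in WHERE

Fix: Replace HAVING with WHERE since the condition applies to individual rows

Corrected query:
SELECT id, title, sold FROM books WHERE sold > 16352

Result:
id | title                | sold 
---+----------------------+------
1  | The Handmaid's Tale  | 32639
2  | The Lathe of Heaven  | 18116
3  | A Wizard of Earthsea | 22026
6  | A Wizard of Earthsea | 19111
7  | The Dispossessed     | 47267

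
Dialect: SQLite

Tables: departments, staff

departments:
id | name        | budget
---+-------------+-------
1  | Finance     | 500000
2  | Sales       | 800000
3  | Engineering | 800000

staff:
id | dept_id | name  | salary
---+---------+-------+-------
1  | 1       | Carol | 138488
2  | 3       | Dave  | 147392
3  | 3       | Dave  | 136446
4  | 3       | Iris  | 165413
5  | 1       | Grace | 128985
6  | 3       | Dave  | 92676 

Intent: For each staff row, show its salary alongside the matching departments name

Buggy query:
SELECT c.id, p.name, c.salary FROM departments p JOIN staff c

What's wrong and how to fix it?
Bug: JOIN with no ON clause produces a cartesian product; every staff row pairs with every departments row

Fix: Add ON c.dept_id = p.id to the JOIN

Corrected query:
SELECT c.id, p.name, c.salary FROM departments p JOIN staff c ON c.dept_id = p.id

Result:
id | name        | salary
---+-------------+-------
1  | Finance     | 138488
2  | Engineering | 147392
3  | Engineering | 136446
4  | Engineering | 165413
5  | Finance     | 128985
6  | Engineering | 92676 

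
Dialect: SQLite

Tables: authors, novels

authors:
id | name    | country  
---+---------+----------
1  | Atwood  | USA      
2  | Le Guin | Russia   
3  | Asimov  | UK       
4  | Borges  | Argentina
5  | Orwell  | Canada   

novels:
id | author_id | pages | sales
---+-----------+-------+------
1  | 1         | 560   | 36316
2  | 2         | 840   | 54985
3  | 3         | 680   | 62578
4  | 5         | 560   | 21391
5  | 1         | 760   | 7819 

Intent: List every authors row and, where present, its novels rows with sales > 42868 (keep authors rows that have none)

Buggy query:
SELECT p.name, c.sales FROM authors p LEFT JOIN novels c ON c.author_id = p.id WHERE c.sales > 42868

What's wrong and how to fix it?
Bug: A WHERE condition on the right-hand table after LEFT JOIN drops unmatched parents

Fix: Move the right-table condition into the ON clause so unmatched parents are kept

Corrected query:
SELECT p.name, c.sales FROM authors p LEFT JOIN novels c ON c.author_id = p.id AND c.sales > 42868

Result:
name    | sales
--------+------
Atwood  | NULL 
Le Guin | 54985
Asimov  | 62578
Borges  | NULL 
Orwell  | NULL 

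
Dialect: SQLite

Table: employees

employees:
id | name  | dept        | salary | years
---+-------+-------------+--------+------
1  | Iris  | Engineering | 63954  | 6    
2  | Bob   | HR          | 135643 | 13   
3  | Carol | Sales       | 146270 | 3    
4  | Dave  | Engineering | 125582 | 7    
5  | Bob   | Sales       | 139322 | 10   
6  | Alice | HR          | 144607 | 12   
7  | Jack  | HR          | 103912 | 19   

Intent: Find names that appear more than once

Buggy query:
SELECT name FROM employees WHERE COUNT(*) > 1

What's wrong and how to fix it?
Bug: WHERE can't reference COUNT(*); aggregates are computed after WHERE

Fix: Group first, then use HAVING for the count condition

Corrected query:
SELECT name FROM employees GROUP BY name HAVING COUNT(*) > 1

Result:
name
----
Bob 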